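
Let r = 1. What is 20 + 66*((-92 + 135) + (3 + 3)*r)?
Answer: 3254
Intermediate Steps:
20 + 66*((-92 + 135) + (3 + 3)*r) = 20 + 66*((-92 + 135) + (3 + 3)*1) = 20 + 66*(43 + 6*1) = 20 + 66*(43 + 6) = 20 + 66*49 = 20 + 3234 = 3254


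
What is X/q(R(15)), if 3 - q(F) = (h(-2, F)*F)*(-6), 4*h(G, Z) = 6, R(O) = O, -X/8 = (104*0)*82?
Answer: 0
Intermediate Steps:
X = 0 (X = -8*104*0*82 = -0*82 = -8*0 = 0)
h(G, Z) = 3/2 (h(G, Z) = (¼)*6 = 3/2)
q(F) = 3 + 9*F (q(F) = 3 - 3*F/2*(-6) = 3 - (-9)*F = 3 + 9*F)
X/q(R(15)) = 0/(3 + 9*15) = 0/(3 + 135) = 0/138 = 0*(1/138) = 0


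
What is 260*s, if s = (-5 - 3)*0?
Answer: 0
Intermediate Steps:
s = 0 (s = -8*0 = 0)
260*s = 260*0 = 0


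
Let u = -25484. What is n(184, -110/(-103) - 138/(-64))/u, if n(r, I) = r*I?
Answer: -10627/456496 ≈ -0.023279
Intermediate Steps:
n(r, I) = I*r
n(184, -110/(-103) - 138/(-64))/u = ((-110/(-103) - 138/(-64))*184)/(-25484) = ((-110*(-1/103) - 138*(-1/64))*184)*(-1/25484) = ((110/103 + 69/32)*184)*(-1/25484) = ((10627/3296)*184)*(-1/25484) = (244421/412)*(-1/25484) = -10627/456496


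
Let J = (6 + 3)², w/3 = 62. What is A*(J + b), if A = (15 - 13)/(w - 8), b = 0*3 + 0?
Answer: 81/89 ≈ 0.91011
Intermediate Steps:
w = 186 (w = 3*62 = 186)
b = 0 (b = 0 + 0 = 0)
A = 1/89 (A = (15 - 13)/(186 - 8) = 2/178 = 2*(1/178) = 1/89 ≈ 0.011236)
J = 81 (J = 9² = 81)
A*(J + b) = (81 + 0)/89 = (1/89)*81 = 81/89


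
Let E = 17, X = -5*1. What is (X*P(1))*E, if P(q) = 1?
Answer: -85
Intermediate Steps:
X = -5
(X*P(1))*E = -5*1*17 = -5*17 = -85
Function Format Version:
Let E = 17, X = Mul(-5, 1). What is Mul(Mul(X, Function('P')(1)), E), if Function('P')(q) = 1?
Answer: -85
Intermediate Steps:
X = -5
Mul(Mul(X, Function('P')(1)), E) = Mul(Mul(-5, 1), 17) = Mul(-5, 17) = -85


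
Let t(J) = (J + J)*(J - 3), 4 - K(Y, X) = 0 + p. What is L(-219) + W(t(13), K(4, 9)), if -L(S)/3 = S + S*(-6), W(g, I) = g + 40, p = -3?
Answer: -2985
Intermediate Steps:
K(Y, X) = 7 (K(Y, X) = 4 - (0 - 3) = 4 - 1*(-3) = 4 + 3 = 7)
t(J) = 2*J*(-3 + J) (t(J) = (2*J)*(-3 + J) = 2*J*(-3 + J))
W(g, I) = 40 + g
L(S) = 15*S (L(S) = -3*(S + S*(-6)) = -3*(S - 6*S) = -(-15)*S = 15*S)
L(-219) + W(t(13), K(4, 9)) = 15*(-219) + (40 + 2*13*(-3 + 13)) = -3285 + (40 + 2*13*10) = -3285 + (40 + 260) = -3285 + 300 = -2985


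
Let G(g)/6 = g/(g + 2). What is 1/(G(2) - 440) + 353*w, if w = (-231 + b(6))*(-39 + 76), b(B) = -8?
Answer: -1364130024/437 ≈ -3.1216e+6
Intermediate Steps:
G(g) = 6*g/(2 + g) (G(g) = 6*(g/(g + 2)) = 6*(g/(2 + g)) = 6*g/(2 + g))
w = -8843 (w = (-231 - 8)*(-39 + 76) = -239*37 = -8843)
1/(G(2) - 440) + 353*w = 1/(6*2/(2 + 2) - 440) + 353*(-8843) = 1/(6*2/4 - 440) - 3121579 = 1/(6*2*(¼) - 440) - 3121579 = 1/(3 - 440) - 3121579 = 1/(-437) - 3121579 = -1/437 - 3121579 = -1364130024/437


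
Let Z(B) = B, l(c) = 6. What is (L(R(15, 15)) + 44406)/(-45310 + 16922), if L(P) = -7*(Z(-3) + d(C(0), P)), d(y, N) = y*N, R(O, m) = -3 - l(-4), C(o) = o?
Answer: -44427/28388 ≈ -1.5650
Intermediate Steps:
R(O, m) = -9 (R(O, m) = -3 - 1*6 = -3 - 6 = -9)
d(y, N) = N*y
L(P) = 21 (L(P) = -7*(-3 + P*0) = -7*(-3 + 0) = -7*(-3) = 21)
(L(R(15, 15)) + 44406)/(-45310 + 16922) = (21 + 44406)/(-45310 + 16922) = 44427/(-28388) = 44427*(-1/28388) = -44427/28388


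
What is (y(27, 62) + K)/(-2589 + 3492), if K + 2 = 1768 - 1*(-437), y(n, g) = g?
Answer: 755/301 ≈ 2.5083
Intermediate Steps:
K = 2203 (K = -2 + (1768 - 1*(-437)) = -2 + (1768 + 437) = -2 + 2205 = 2203)
(y(27, 62) + K)/(-2589 + 3492) = (62 + 2203)/(-2589 + 3492) = 2265/903 = 2265*(1/903) = 755/301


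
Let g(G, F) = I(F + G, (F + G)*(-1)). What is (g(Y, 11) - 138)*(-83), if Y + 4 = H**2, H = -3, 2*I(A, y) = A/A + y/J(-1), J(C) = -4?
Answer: 22493/2 ≈ 11247.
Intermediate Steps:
I(A, y) = 1/2 - y/8 (I(A, y) = (A/A + y/(-4))/2 = (1 + y*(-1/4))/2 = (1 - y/4)/2 = 1/2 - y/8)
Y = 5 (Y = -4 + (-3)**2 = -4 + 9 = 5)
g(G, F) = 1/2 + F/8 + G/8 (g(G, F) = 1/2 - (F + G)*(-1)/8 = 1/2 - (-F - G)/8 = 1/2 + (F/8 + G/8) = 1/2 + F/8 + G/8)
(g(Y, 11) - 138)*(-83) = ((1/2 + (1/8)*11 + (1/8)*5) - 138)*(-83) = ((1/2 + 11/8 + 5/8) - 138)*(-83) = (5/2 - 138)*(-83) = -271/2*(-83) = 22493/2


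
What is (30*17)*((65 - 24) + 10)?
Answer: 26010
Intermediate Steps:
(30*17)*((65 - 24) + 10) = 510*(41 + 10) = 510*51 = 26010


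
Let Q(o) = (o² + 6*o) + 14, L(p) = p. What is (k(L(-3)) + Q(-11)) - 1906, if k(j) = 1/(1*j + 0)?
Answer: -5512/3 ≈ -1837.3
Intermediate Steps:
k(j) = 1/j (k(j) = 1/(j + 0) = 1/j)
Q(o) = 14 + o² + 6*o
(k(L(-3)) + Q(-11)) - 1906 = (1/(-3) + (14 + (-11)² + 6*(-11))) - 1906 = (-⅓ + (14 + 121 - 66)) - 1906 = (-⅓ + 69) - 1906 = 206/3 - 1906 = -5512/3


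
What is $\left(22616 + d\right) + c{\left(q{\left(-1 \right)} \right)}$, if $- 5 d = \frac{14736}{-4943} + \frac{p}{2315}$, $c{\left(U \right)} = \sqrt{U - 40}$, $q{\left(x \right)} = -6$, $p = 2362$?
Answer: $\frac{1294001967074}{57215225} + i \sqrt{46} \approx 22616.0 + 6.7823 i$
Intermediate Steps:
$c{\left(U \right)} = \sqrt{-40 + U}$
$d = \frac{22438474}{57215225}$ ($d = - \frac{\frac{14736}{-4943} + \frac{2362}{2315}}{5} = - \frac{14736 \left(- \frac{1}{4943}\right) + 2362 \cdot \frac{1}{2315}}{5} = - \frac{- \frac{14736}{4943} + \frac{2362}{2315}}{5} = \left(- \frac{1}{5}\right) \left(- \frac{22438474}{11443045}\right) = \frac{22438474}{57215225} \approx 0.39218$)
$\left(22616 + d\right) + c{\left(q{\left(-1 \right)} \right)} = \left(22616 + \frac{22438474}{57215225}\right) + \sqrt{-40 - 6} = \frac{1294001967074}{57215225} + \sqrt{-46} = \frac{1294001967074}{57215225} + i \sqrt{46}$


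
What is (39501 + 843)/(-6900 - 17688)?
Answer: -3362/2049 ≈ -1.6408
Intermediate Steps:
(39501 + 843)/(-6900 - 17688) = 40344/(-24588) = 40344*(-1/24588) = -3362/2049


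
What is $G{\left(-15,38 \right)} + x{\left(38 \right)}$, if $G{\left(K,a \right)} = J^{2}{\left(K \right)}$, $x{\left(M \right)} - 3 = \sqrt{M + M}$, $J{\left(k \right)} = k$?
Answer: $228 + 2 \sqrt{19} \approx 236.72$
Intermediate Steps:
$x{\left(M \right)} = 3 + \sqrt{2} \sqrt{M}$ ($x{\left(M \right)} = 3 + \sqrt{M + M} = 3 + \sqrt{2 M} = 3 + \sqrt{2} \sqrt{M}$)
$G{\left(K,a \right)} = K^{2}$
$G{\left(-15,38 \right)} + x{\left(38 \right)} = \left(-15\right)^{2} + \left(3 + \sqrt{2} \sqrt{38}\right) = 225 + \left(3 + 2 \sqrt{19}\right) = 228 + 2 \sqrt{19}$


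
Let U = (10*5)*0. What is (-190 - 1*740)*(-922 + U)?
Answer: 857460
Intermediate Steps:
U = 0 (U = 50*0 = 0)
(-190 - 1*740)*(-922 + U) = (-190 - 1*740)*(-922 + 0) = (-190 - 740)*(-922) = -930*(-922) = 857460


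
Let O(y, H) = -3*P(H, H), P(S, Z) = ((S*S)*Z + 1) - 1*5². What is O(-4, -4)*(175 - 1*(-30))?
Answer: 54120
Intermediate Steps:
P(S, Z) = -24 + Z*S² (P(S, Z) = (S²*Z + 1) - 1*25 = (Z*S² + 1) - 25 = (1 + Z*S²) - 25 = -24 + Z*S²)
O(y, H) = 72 - 3*H³ (O(y, H) = -3*(-24 + H*H²) = -3*(-24 + H³) = 72 - 3*H³)
O(-4, -4)*(175 - 1*(-30)) = (72 - 3*(-4)³)*(175 - 1*(-30)) = (72 - 3*(-64))*(175 + 30) = (72 + 192)*205 = 264*205 = 54120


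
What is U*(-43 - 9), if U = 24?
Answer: -1248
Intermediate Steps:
U*(-43 - 9) = 24*(-43 - 9) = 24*(-52) = -1248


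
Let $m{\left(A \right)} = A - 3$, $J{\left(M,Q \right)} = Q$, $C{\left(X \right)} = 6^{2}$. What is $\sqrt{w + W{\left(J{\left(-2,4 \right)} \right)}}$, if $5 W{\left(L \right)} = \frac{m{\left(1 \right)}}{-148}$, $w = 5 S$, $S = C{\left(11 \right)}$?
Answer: $\frac{\sqrt{24642370}}{370} \approx 13.417$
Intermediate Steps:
$C{\left(X \right)} = 36$
$S = 36$
$w = 180$ ($w = 5 \cdot 36 = 180$)
$m{\left(A \right)} = -3 + A$
$W{\left(L \right)} = \frac{1}{370}$ ($W{\left(L \right)} = \frac{\left(-3 + 1\right) \frac{1}{-148}}{5} = \frac{\left(-2\right) \left(- \frac{1}{148}\right)}{5} = \frac{1}{5} \cdot \frac{1}{74} = \frac{1}{370}$)
$\sqrt{w + W{\left(J{\left(-2,4 \right)} \right)}} = \sqrt{180 + \frac{1}{370}} = \sqrt{\frac{66601}{370}} = \frac{\sqrt{24642370}}{370}$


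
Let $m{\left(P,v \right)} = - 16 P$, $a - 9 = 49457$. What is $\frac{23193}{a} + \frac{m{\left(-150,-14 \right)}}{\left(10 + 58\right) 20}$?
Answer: $\frac{1878261}{840922} \approx 2.2336$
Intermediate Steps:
$a = 49466$ ($a = 9 + 49457 = 49466$)
$\frac{23193}{a} + \frac{m{\left(-150,-14 \right)}}{\left(10 + 58\right) 20} = \frac{23193}{49466} + \frac{\left(-16\right) \left(-150\right)}{\left(10 + 58\right) 20} = 23193 \cdot \frac{1}{49466} + \frac{2400}{68 \cdot 20} = \frac{23193}{49466} + \frac{2400}{1360} = \frac{23193}{49466} + 2400 \cdot \frac{1}{1360} = \frac{23193}{49466} + \frac{30}{17} = \frac{1878261}{840922}$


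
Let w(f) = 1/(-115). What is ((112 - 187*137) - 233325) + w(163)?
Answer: -29765681/115 ≈ -2.5883e+5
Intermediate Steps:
w(f) = -1/115
((112 - 187*137) - 233325) + w(163) = ((112 - 187*137) - 233325) - 1/115 = ((112 - 25619) - 233325) - 1/115 = (-25507 - 233325) - 1/115 = -258832 - 1/115 = -29765681/115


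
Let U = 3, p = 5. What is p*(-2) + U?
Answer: -7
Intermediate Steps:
p*(-2) + U = 5*(-2) + 3 = -10 + 3 = -7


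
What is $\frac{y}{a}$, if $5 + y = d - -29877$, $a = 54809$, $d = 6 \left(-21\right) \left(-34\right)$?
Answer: $\frac{34156}{54809} \approx 0.62318$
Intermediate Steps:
$d = 4284$ ($d = \left(-126\right) \left(-34\right) = 4284$)
$y = 34156$ ($y = -5 + \left(4284 - -29877\right) = -5 + \left(4284 + 29877\right) = -5 + 34161 = 34156$)
$\frac{y}{a} = \frac{34156}{54809}$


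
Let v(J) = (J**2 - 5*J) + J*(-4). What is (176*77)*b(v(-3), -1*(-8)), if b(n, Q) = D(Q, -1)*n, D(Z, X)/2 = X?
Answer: -975744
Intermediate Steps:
v(J) = J**2 - 9*J (v(J) = (J**2 - 5*J) - 4*J = J**2 - 9*J)
D(Z, X) = 2*X
b(n, Q) = -2*n (b(n, Q) = (2*(-1))*n = -2*n)
(176*77)*b(v(-3), -1*(-8)) = (176*77)*(-(-6)*(-9 - 3)) = 13552*(-(-6)*(-12)) = 13552*(-2*36) = 13552*(-72) = -975744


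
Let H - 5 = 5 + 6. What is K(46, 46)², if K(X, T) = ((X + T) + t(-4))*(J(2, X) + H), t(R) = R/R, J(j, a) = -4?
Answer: 1245456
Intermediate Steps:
H = 16 (H = 5 + (5 + 6) = 5 + 11 = 16)
t(R) = 1
K(X, T) = 12 + 12*T + 12*X (K(X, T) = ((X + T) + 1)*(-4 + 16) = ((T + X) + 1)*12 = (1 + T + X)*12 = 12 + 12*T + 12*X)
K(46, 46)² = (12 + 12*46 + 12*46)² = (12 + 552 + 552)² = 1116² = 1245456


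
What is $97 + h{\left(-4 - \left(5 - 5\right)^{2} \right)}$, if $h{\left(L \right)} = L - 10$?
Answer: $83$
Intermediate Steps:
$h{\left(L \right)} = -10 + L$ ($h{\left(L \right)} = L - 10 = -10 + L$)
$97 + h{\left(-4 - \left(5 - 5\right)^{2} \right)} = 97 - \left(14 + \left(5 - 5\right)^{2}\right) = 97 - 14 = 83$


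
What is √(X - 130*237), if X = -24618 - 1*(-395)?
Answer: I*√55033 ≈ 234.59*I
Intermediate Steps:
X = -24223 (X = -24618 + 395 = -24223)
√(X - 130*237) = √(-24223 - 130*237) = √(-24223 - 30810) = √(-55033) = I*√55033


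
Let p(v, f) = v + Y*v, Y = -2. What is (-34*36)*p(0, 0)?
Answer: 0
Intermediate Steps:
p(v, f) = -v (p(v, f) = v - 2*v = -v)
(-34*36)*p(0, 0) = (-34*36)*(-1*0) = -1224*0 = 0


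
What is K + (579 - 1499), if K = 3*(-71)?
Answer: -1133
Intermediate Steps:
K = -213
K + (579 - 1499) = -213 + (579 - 1499) = -213 - 920 = -1133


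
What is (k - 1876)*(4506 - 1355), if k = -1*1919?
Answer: -11958045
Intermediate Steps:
k = -1919
(k - 1876)*(4506 - 1355) = (-1919 - 1876)*(4506 - 1355) = -3795*3151 = -11958045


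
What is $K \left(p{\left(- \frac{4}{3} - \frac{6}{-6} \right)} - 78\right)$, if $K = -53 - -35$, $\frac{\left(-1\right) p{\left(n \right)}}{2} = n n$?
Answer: $1408$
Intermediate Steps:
$p{\left(n \right)} = - 2 n^{2}$ ($p{\left(n \right)} = - 2 n n = - 2 n^{2}$)
$K = -18$ ($K = -53 + 35 = -18$)
$K \left(p{\left(- \frac{4}{3} - \frac{6}{-6} \right)} - 78\right) = - 18 \left(- 2 \left(- \frac{4}{3} - \frac{6}{-6}\right)^{2} - 78\right) = - 18 \left(- 2 \left(\left(-4\right) \frac{1}{3} - -1\right)^{2} - 78\right) = - 18 \left(- 2 \left(- \frac{4}{3} + 1\right)^{2} - 78\right) = - 18 \left(- 2 \left(- \frac{1}{3}\right)^{2} - 78\right) = - 18 \left(\left(-2\right) \frac{1}{9} - 78\right) = - 18 \left(- \frac{2}{9} - 78\right) = \left(-18\right) \left(- \frac{704}{9}\right) = 1408$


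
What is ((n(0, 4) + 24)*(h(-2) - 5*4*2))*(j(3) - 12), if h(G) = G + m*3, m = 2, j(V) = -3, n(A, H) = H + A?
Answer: 15120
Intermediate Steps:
n(A, H) = A + H
h(G) = 6 + G (h(G) = G + 2*3 = G + 6 = 6 + G)
((n(0, 4) + 24)*(h(-2) - 5*4*2))*(j(3) - 12) = (((0 + 4) + 24)*((6 - 2) - 5*4*2))*(-3 - 12) = ((4 + 24)*(4 - 20*2))*(-15) = (28*(4 - 40))*(-15) = (28*(-36))*(-15) = -1008*(-15) = 15120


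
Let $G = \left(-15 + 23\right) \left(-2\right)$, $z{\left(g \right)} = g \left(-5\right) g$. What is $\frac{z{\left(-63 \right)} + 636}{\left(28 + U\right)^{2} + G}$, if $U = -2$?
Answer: $- \frac{6403}{220} \approx -29.105$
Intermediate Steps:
$z{\left(g \right)} = - 5 g^{2}$ ($z{\left(g \right)} = - 5 g g = - 5 g^{2}$)
$G = -16$ ($G = 8 \left(-2\right) = -16$)
$\frac{z{\left(-63 \right)} + 636}{\left(28 + U\right)^{2} + G} = \frac{- 5 \left(-63\right)^{2} + 636}{\left(28 - 2\right)^{2} - 16} = \frac{\left(-5\right) 3969 + 636}{26^{2} - 16} = \frac{-19845 + 636}{676 - 16} = - \frac{19209}{660} = \left(-19209\right) \frac{1}{660} = - \frac{6403}{220}$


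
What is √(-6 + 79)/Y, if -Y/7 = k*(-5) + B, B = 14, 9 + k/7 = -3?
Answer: -√73/3038 ≈ -0.0028124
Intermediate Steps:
k = -84 (k = -63 + 7*(-3) = -63 - 21 = -84)
Y = -3038 (Y = -7*(-84*(-5) + 14) = -7*(420 + 14) = -7*434 = -3038)
√(-6 + 79)/Y = √(-6 + 79)/(-3038) = √73*(-1/3038) = -√73/3038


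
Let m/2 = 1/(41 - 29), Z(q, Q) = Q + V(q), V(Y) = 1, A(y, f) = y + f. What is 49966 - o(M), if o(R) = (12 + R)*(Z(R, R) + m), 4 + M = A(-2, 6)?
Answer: 49952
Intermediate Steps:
A(y, f) = f + y
M = 0 (M = -4 + (6 - 2) = -4 + 4 = 0)
Z(q, Q) = 1 + Q (Z(q, Q) = Q + 1 = 1 + Q)
m = 1/6 (m = 2/(41 - 29) = 2/12 = 2*(1/12) = 1/6 ≈ 0.16667)
o(R) = (12 + R)*(7/6 + R) (o(R) = (12 + R)*((1 + R) + 1/6) = (12 + R)*(7/6 + R))
49966 - o(M) = 49966 - (14 + 0**2 + (79/6)*0) = 49966 - (14 + 0 + 0) = 49966 - 1*14 = 49966 - 14 = 49952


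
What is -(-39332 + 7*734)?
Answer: 34194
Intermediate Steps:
-(-39332 + 7*734) = -(-39332 + 5138) = -1*(-34194) = 34194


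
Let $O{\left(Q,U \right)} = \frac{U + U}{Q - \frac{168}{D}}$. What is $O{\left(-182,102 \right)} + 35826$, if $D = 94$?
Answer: $\frac{154727700}{4319} \approx 35825.0$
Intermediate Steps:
$O{\left(Q,U \right)} = \frac{2 U}{- \frac{84}{47} + Q}$ ($O{\left(Q,U \right)} = \frac{U + U}{Q - \frac{168}{94}} = \frac{2 U}{Q - \frac{84}{47}} = \frac{2 U}{- \frac{84}{47} + Q}$)
$O{\left(-182,102 \right)} + 35826 = 94 \cdot 102 \frac{1}{-84 + 47 \left(-182\right)} + 35826 = 94 \cdot 102 \frac{1}{-84 - 8554} + 35826 = 94 \cdot 102 \frac{1}{-8638} + 35826 = 94 \cdot 102 \left(- \frac{1}{8638}\right) + 35826 = - \frac{4794}{4319} + 35826 = \frac{154727700}{4319}$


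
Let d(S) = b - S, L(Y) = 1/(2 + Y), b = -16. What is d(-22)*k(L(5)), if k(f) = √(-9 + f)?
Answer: 6*I*√434/7 ≈ 17.857*I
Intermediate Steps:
d(S) = -16 - S
d(-22)*k(L(5)) = (-16 - 1*(-22))*√(-9 + 1/(2 + 5)) = (-16 + 22)*√(-9 + 1/7) = 6*√(-9 + ⅐) = 6*√(-62/7) = 6*(I*√434/7) = 6*I*√434/7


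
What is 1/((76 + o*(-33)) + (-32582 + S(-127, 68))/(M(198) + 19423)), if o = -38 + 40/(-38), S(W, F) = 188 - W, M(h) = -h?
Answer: 365275/497891177 ≈ 0.00073364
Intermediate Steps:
o = -742/19 (o = -38 + 40*(-1/38) = -38 - 20/19 = -742/19 ≈ -39.053)
1/((76 + o*(-33)) + (-32582 + S(-127, 68))/(M(198) + 19423)) = 1/((76 - 742/19*(-33)) + (-32582 + (188 - 1*(-127)))/(-1*198 + 19423)) = 1/((76 + 24486/19) + (-32582 + (188 + 127))/(-198 + 19423)) = 1/(25930/19 + (-32582 + 315)/19225) = 1/(25930/19 - 32267*1/19225) = 1/(25930/19 - 32267/19225) = 1/(497891177/365275) = 365275/497891177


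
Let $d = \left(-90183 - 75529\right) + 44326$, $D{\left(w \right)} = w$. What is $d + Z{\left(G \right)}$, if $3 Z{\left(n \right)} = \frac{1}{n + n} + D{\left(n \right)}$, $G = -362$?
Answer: $- \frac{87970827}{724} \approx -1.2151 \cdot 10^{5}$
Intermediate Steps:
$d = -121386$ ($d = -165712 + 44326 = -121386$)
$Z{\left(n \right)} = \frac{n}{3} + \frac{1}{6 n}$ ($Z{\left(n \right)} = \frac{\frac{1}{n + n} + n}{3} = \frac{\frac{1}{2 n} + n}{3} = \frac{n + \frac{1}{2 n}}{3} = \frac{n}{3} + \frac{1}{6 n}$)
$d + Z{\left(G \right)} = -121386 + \left(\frac{1}{3} \left(-362\right) + \frac{1}{6 \left(-362\right)}\right) = -121386 + \left(- \frac{362}{3} + \frac{1}{6} \left(- \frac{1}{362}\right)\right) = -121386 - \frac{87363}{724} = - \frac{87970827}{724}$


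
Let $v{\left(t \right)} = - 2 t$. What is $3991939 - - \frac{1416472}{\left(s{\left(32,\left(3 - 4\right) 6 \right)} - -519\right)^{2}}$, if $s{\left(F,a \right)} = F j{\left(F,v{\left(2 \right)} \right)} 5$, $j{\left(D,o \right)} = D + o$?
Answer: $\frac{99758561018411}{24990001} \approx 3.9919 \cdot 10^{6}$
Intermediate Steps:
$s{\left(F,a \right)} = 5 F \left(-4 + F\right)$ ($s{\left(F,a \right)} = F \left(F - 4\right) 5 = F \left(-4 + F\right) 5 = 5 F \left(-4 + F\right)$)
$3991939 - - \frac{1416472}{\left(s{\left(32,\left(3 - 4\right) 6 \right)} - -519\right)^{2}} = 3991939 - - \frac{1416472}{\left(5 \cdot 32 \left(-4 + 32\right) - -519\right)^{2}} = 3991939 - - \frac{1416472}{\left(5 \cdot 32 \cdot 28 + \left(-29 + 548\right)\right)^{2}} = 3991939 - - \frac{1416472}{\left(4480 + 519\right)^{2}} = 3991939 - - \frac{1416472}{4999^{2}} = 3991939 - - \frac{1416472}{24990001} = 3991939 + \frac{1416472}{24990001} = \frac{99758561018411}{24990001}$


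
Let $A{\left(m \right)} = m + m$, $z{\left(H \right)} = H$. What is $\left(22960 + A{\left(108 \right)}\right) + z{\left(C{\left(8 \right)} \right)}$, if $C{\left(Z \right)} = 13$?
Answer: $23189$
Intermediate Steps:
$A{\left(m \right)} = 2 m$
$\left(22960 + A{\left(108 \right)}\right) + z{\left(C{\left(8 \right)} \right)} = \left(22960 + 2 \cdot 108\right) + 13 = \left(22960 + 216\right) + 13 = 23176 + 13 = 23189$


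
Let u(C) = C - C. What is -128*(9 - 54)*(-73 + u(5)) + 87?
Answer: -420393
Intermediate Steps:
u(C) = 0
-128*(9 - 54)*(-73 + u(5)) + 87 = -128*(9 - 54)*(-73 + 0) + 87 = -(-5760)*(-73) + 87 = -128*3285 + 87 = -420480 + 87 = -420393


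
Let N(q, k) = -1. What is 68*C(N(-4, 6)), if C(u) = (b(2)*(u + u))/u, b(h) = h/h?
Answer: 136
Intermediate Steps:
b(h) = 1
C(u) = 2 (C(u) = (1*(u + u))/u = (1*(2*u))/u = (2*u)/u = 2)
68*C(N(-4, 6)) = 68*2 = 136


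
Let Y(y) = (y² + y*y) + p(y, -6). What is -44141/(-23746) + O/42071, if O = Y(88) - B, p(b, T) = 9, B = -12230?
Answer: 2515461353/999017966 ≈ 2.5179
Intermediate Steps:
Y(y) = 9 + 2*y² (Y(y) = (y² + y*y) + 9 = (y² + y²) + 9 = 2*y² + 9 = 9 + 2*y²)
O = 27727 (O = (9 + 2*88²) - 1*(-12230) = (9 + 2*7744) + 12230 = (9 + 15488) + 12230 = 15497 + 12230 = 27727)
-44141/(-23746) + O/42071 = -44141/(-23746) + 27727/42071 = -44141*(-1/23746) + 27727*(1/42071) = 44141/23746 + 27727/42071 = 2515461353/999017966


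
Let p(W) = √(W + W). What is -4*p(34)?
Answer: -8*√17 ≈ -32.985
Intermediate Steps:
p(W) = √2*√W (p(W) = √(2*W) = √2*√W)
-4*p(34) = -4*√2*√34 = -8*√17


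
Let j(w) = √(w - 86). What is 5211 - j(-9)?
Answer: 5211 - I*√95 ≈ 5211.0 - 9.7468*I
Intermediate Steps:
j(w) = √(-86 + w)
5211 - j(-9) = 5211 - √(-86 - 9) = 5211 - √(-95) = 5211 - I*√95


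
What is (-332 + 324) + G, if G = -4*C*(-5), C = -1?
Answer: -28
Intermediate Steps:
G = -20 (G = -4*(-1)*(-5) = 4*(-5) = -20)
(-332 + 324) + G = (-332 + 324) - 20 = -8 - 20 = -28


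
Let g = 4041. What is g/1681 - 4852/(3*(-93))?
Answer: 9283651/468999 ≈ 19.795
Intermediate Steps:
g/1681 - 4852/(3*(-93)) = 4041/1681 - 4852/(3*(-93)) = 4041*(1/1681) - 4852/(-279) = 4041/1681 - 4852*(-1/279) = 4041/1681 + 4852/279 = 9283651/468999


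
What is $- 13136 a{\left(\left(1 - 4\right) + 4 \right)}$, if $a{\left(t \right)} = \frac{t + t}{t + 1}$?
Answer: $-13136$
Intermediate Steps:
$a{\left(t \right)} = \frac{2 t}{1 + t}$
$- 13136 a{\left(\left(1 - 4\right) + 4 \right)} = - 13136 \frac{2 \left(\left(1 - 4\right) + 4\right)}{1 + \left(\left(1 - 4\right) + 4\right)} = - 13136 \frac{2 \left(-3 + 4\right)}{1 + \left(-3 + 4\right)} = - 13136 \cdot 2 \cdot 1 \frac{1}{1 + 1} = - 13136 \cdot 2 \cdot 1 \cdot \frac{1}{2} = \left(-13136\right) 1 = -13136$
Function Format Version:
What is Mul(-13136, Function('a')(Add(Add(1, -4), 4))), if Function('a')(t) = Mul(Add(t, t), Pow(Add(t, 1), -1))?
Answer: -13136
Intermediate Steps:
Function('a')(t) = Mul(2, t, Pow(Add(1, t), -1)) (Function('a')(t) = Mul(Mul(2, t), Pow(Add(1, t), -1)) = Mul(2, t, Pow(Add(1, t), -1)))
Mul(-13136, Function('a')(Add(Add(1, -4), 4))) = Mul(-13136, Mul(2, Add(Add(1, -4), 4), Pow(Add(1, Add(Add(1, -4), 4)), -1))) = Mul(-13136, Mul(2, Add(-3, 4), Pow(Add(1, Add(-3, 4)), -1))) = Mul(-13136, Mul(2, 1, Pow(Add(1, 1), -1))) = Mul(-13136, Mul(2, 1, Pow(2, -1))) = Mul(-13136, Mul(2, 1, Rational(1, 2))) = Mul(-13136, 1) = -13136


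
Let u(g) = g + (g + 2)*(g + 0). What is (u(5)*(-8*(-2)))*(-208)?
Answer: -133120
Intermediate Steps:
u(g) = g + g*(2 + g) (u(g) = g + (2 + g)*g = g + g*(2 + g))
(u(5)*(-8*(-2)))*(-208) = ((5*(3 + 5))*(-8*(-2)))*(-208) = ((5*8)*16)*(-208) = (40*16)*(-208) = 640*(-208) = -133120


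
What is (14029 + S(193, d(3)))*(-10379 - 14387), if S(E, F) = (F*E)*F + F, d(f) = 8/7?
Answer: -2475995002/7 ≈ -3.5371e+8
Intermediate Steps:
d(f) = 8/7 (d(f) = 8*(⅐) = 8/7)
S(E, F) = F + E*F² (S(E, F) = (E*F)*F + F = E*F² + F = F + E*F²)
(14029 + S(193, d(3)))*(-10379 - 14387) = (14029 + 8*(1 + 193*(8/7))/7)*(-10379 - 14387) = (14029 + 8*(1 + 1544/7)/7)*(-24766) = (14029 + (8/7)*(1551/7))*(-24766) = (14029 + 12408/49)*(-24766) = (699829/49)*(-24766) = -2475995002/7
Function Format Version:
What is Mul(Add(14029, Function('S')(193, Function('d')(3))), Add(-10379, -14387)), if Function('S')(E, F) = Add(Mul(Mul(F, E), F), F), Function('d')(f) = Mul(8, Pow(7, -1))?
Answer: Rational(-2475995002, 7) ≈ -3.5371e+8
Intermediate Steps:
Function('d')(f) = Rational(8, 7) (Function('d')(f) = Mul(8, Rational(1, 7)) = Rational(8, 7))
Function('S')(E, F) = Add(F, Mul(E, Pow(F, 2))) (Function('S')(E, F) = Add(Mul(Mul(E, F), F), F) = Add(Mul(E, Pow(F, 2)), F) = Add(F, Mul(E, Pow(F, 2))))
Mul(Add(14029, Function('S')(193, Function('d')(3))), Add(-10379, -14387)) = Mul(Add(14029, Mul(Rational(8, 7), Add(1, Mul(193, Rational(8, 7))))), Add(-10379, -14387)) = Mul(Add(14029, Mul(Rational(8, 7), Add(1, Rational(1544, 7)))), -24766) = Mul(Add(14029, Mul(Rational(8, 7), Rational(1551, 7))), -24766) = Mul(Add(14029, Rational(12408, 49)), -24766) = Mul(Rational(699829, 49), -24766) = Rational(-2475995002, 7)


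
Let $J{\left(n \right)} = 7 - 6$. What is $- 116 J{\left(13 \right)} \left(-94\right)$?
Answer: $10904$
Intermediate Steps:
$J{\left(n \right)} = 1$ ($J{\left(n \right)} = 7 - 6 = 1$)
$- 116 J{\left(13 \right)} \left(-94\right) = \left(-116\right) 1 \left(-94\right) = \left(-116\right) \left(-94\right) = 10904$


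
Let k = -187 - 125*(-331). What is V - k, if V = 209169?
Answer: 167981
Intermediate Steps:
k = 41188 (k = -187 + 41375 = 41188)
V - k = 209169 - 1*41188 = 209169 - 41188 = 167981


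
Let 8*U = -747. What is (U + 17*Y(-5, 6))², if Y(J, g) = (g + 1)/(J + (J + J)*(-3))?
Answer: 314104729/40000 ≈ 7852.6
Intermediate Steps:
U = -747/8 (U = (⅛)*(-747) = -747/8 ≈ -93.375)
Y(J, g) = -(1 + g)/(5*J) (Y(J, g) = (1 + g)/(J + (2*J)*(-3)) = (1 + g)/(J - 6*J) = (1 + g)/((-5*J)) = (1 + g)*(-1/(5*J)) = -(1 + g)/(5*J))
(U + 17*Y(-5, 6))² = (-747/8 + 17*((⅕)*(-1 - 1*6)/(-5)))² = (-747/8 + 17*((⅕)*(-⅕)*(-1 - 6)))² = (-747/8 + 17*((⅕)*(-⅕)*(-7)))² = (-747/8 + 17*(7/25))² = (-747/8 + 119/25)² = (-17723/200)² = 314104729/40000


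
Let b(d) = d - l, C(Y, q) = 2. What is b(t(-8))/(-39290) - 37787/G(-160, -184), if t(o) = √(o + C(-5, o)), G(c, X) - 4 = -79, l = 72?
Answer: 148465663/294675 - I*√6/39290 ≈ 503.83 - 6.2344e-5*I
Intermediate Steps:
G(c, X) = -75 (G(c, X) = 4 - 79 = -75)
t(o) = √(2 + o) (t(o) = √(o + 2) = √(2 + o))
b(d) = -72 + d (b(d) = d - 1*72 = d - 72 = -72 + d)
b(t(-8))/(-39290) - 37787/G(-160, -184) = (-72 + √(2 - 8))/(-39290) - 37787/(-75) = (-72 + √(-6))*(-1/39290) - 37787*(-1/75) = (-72 + I*√6)*(-1/39290) + 37787/75 = (36/19645 - I*√6/39290) + 37787/75 = 148465663/294675 - I*√6/39290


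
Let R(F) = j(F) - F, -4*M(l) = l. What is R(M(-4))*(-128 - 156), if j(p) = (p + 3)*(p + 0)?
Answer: -852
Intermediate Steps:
M(l) = -l/4
j(p) = p*(3 + p) (j(p) = (3 + p)*p = p*(3 + p))
R(F) = -F + F*(3 + F) (R(F) = F*(3 + F) - F = -F + F*(3 + F))
R(M(-4))*(-128 - 156) = ((-¼*(-4))*(2 - ¼*(-4)))*(-128 - 156) = (1*(2 + 1))*(-284) = (1*3)*(-284) = 3*(-284) = -852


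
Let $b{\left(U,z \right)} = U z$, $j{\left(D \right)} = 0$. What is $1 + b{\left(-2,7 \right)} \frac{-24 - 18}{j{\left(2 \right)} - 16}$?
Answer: $- \frac{143}{4} \approx -35.75$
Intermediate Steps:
$1 + b{\left(-2,7 \right)} \frac{-24 - 18}{j{\left(2 \right)} - 16} = 1 + \left(-2\right) 7 \frac{-24 - 18}{0 - 16} = 1 - 14 \left(- \frac{42}{-16}\right) = 1 - 14 \left(\left(-42\right) \left(- \frac{1}{16}\right)\right) = 1 - \frac{147}{4} = - \frac{143}{4}$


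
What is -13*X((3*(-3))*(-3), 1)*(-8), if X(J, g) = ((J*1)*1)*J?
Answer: 75816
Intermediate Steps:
X(J, g) = J² (X(J, g) = (J*1)*J = J*J = J²)
-13*X((3*(-3))*(-3), 1)*(-8) = -13*((3*(-3))*(-3))²*(-8) = -13*(-9*(-3))²*(-8) = -13*27²*(-8) = -13*729*(-8) = -9477*(-8) = 75816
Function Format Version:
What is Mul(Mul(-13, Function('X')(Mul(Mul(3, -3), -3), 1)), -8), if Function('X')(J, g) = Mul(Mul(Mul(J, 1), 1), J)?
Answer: 75816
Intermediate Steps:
Function('X')(J, g) = Pow(J, 2) (Function('X')(J, g) = Mul(Mul(J, 1), J) = Mul(J, J) = Pow(J, 2))
Mul(Mul(-13, Function('X')(Mul(Mul(3, -3), -3), 1)), -8) = Mul(Mul(-13, Pow(Mul(Mul(3, -3), -3), 2)), -8) = Mul(Mul(-13, Pow(Mul(-9, -3), 2)), -8) = Mul(Mul(-13, Pow(27, 2)), -8) = Mul(Mul(-13, 729), -8) = Mul(-9477, -8) = 75816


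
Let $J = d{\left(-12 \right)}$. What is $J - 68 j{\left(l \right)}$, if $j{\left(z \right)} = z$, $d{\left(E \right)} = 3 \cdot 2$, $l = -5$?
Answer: $346$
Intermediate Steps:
$d{\left(E \right)} = 6$
$J = 6$
$J - 68 j{\left(l \right)} = 6 - -340 = 6 + 340 = 346$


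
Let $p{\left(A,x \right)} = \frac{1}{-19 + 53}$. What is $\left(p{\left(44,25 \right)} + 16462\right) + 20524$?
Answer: $\frac{1257525}{34} \approx 36986.0$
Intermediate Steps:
$p{\left(A,x \right)} = \frac{1}{34}$
$\left(p{\left(44,25 \right)} + 16462\right) + 20524 = \left(\frac{1}{34} + 16462\right) + 20524 = \frac{559709}{34} + 20524 = \frac{1257525}{34}$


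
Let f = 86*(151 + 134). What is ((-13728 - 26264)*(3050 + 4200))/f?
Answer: -28994200/2451 ≈ -11830.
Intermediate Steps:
f = 24510 (f = 86*285 = 24510)
((-13728 - 26264)*(3050 + 4200))/f = ((-13728 - 26264)*(3050 + 4200))/24510 = -39992*7250*(1/24510) = -289942000*1/24510 = -28994200/2451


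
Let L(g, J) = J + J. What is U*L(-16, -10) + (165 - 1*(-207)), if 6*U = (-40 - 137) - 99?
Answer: 1292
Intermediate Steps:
L(g, J) = 2*J
U = -46 (U = ((-40 - 137) - 99)/6 = (-177 - 99)/6 = (⅙)*(-276) = -46)
U*L(-16, -10) + (165 - 1*(-207)) = -92*(-10) + (165 - 1*(-207)) = -46*(-20) + (165 + 207) = 920 + 372 = 1292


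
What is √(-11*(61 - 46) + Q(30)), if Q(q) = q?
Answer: 3*I*√15 ≈ 11.619*I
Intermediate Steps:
√(-11*(61 - 46) + Q(30)) = √(-11*(61 - 46) + 30) = √(-11*15 + 30) = √(-165 + 30) = √(-135) = 3*I*√15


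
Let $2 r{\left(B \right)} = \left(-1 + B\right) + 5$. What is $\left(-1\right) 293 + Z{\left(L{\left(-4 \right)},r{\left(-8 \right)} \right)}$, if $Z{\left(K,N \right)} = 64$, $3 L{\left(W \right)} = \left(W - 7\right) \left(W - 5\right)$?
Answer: $-229$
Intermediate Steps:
$L{\left(W \right)} = \frac{\left(-7 + W\right) \left(-5 + W\right)}{3}$ ($L{\left(W \right)} = \frac{\left(W - 7\right) \left(W - 5\right)}{3} = \frac{\left(-7 + W\right) \left(-5 + W\right)}{3}$)
$r{\left(B \right)} = 2 + \frac{B}{2}$ ($r{\left(B \right)} = \frac{\left(-1 + B\right) + 5}{2} = \frac{4 + B}{2} = 2 + \frac{B}{2}$)
$\left(-1\right) 293 + Z{\left(L{\left(-4 \right)},r{\left(-8 \right)} \right)} = \left(-1\right) 293 + 64 = -293 + 64 = -229$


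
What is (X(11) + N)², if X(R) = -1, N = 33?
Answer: 1024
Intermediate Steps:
(X(11) + N)² = (-1 + 33)² = 32² = 1024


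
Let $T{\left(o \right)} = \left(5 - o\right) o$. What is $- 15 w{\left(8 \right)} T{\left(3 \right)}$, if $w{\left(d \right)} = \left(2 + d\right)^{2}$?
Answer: $-9000$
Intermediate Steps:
$T{\left(o \right)} = o \left(5 - o\right)$
$- 15 w{\left(8 \right)} T{\left(3 \right)} = - 15 \left(2 + 8\right)^{2} \cdot 3 \left(5 - 3\right) = - 15 \cdot 10^{2} \cdot 3 \left(5 - 3\right) = \left(-15\right) 100 \cdot 3 \cdot 2 = \left(-1500\right) 6 = -9000$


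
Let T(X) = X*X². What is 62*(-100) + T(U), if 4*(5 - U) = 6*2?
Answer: -6192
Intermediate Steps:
U = 2 (U = 5 - 3*2/2 = 5 - ¼*12 = 5 - 3 = 2)
T(X) = X³
62*(-100) + T(U) = 62*(-100) + 2³ = -6200 + 8 = -6192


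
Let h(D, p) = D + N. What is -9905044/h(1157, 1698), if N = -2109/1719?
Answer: -2837795106/331129 ≈ -8570.1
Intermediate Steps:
N = -703/573 (N = -2109*1/1719 = -703/573 ≈ -1.2269)
h(D, p) = -703/573 + D (h(D, p) = D - 703/573 = -703/573 + D)
-9905044/h(1157, 1698) = -9905044/(-703/573 + 1157) = -9905044/662258/573 = -9905044*573/662258 = -2837795106/331129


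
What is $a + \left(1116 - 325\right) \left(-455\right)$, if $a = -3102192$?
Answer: $-3462097$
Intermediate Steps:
$a + \left(1116 - 325\right) \left(-455\right) = -3102192 + \left(1116 - 325\right) \left(-455\right) = -3102192 + 791 \left(-455\right) = -3102192 - 359905 = -3462097$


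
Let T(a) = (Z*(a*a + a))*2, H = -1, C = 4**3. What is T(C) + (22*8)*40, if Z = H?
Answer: -1280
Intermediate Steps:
C = 64
Z = -1
T(a) = -2*a - 2*a**2 (T(a) = -(a*a + a)*2 = -(a**2 + a)*2 = -(a + a**2)*2 = (-a - a**2)*2 = -2*a - 2*a**2)
T(C) + (22*8)*40 = -2*64*(1 + 64) + (22*8)*40 = -2*64*65 + 176*40 = -8320 + 7040 = -1280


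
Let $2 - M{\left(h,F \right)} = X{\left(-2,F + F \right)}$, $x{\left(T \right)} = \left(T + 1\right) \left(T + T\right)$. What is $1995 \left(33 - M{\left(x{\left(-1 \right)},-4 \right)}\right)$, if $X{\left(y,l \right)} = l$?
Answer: $45885$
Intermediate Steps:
$x{\left(T \right)} = 2 T \left(1 + T\right)$ ($x{\left(T \right)} = \left(1 + T\right) 2 T = 2 T \left(1 + T\right)$)
$M{\left(h,F \right)} = 2 - 2 F$ ($M{\left(h,F \right)} = 2 - \left(F + F\right) = 2 - 2 F$)
$1995 \left(33 - M{\left(x{\left(-1 \right)},-4 \right)}\right) = 1995 \left(33 - \left(2 - -8\right)\right) = 1995 \left(33 - \left(2 + 8\right)\right) = 1995 \left(33 - 10\right) = 1995 \cdot 23 = 45885$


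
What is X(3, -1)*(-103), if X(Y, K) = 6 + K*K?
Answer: -721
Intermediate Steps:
X(Y, K) = 6 + K**2
X(3, -1)*(-103) = (6 + (-1)**2)*(-103) = (6 + 1)*(-103) = 7*(-103) = -721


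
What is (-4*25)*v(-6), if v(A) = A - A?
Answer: 0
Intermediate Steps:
v(A) = 0
(-4*25)*v(-6) = -4*25*0 = -100*0 = 0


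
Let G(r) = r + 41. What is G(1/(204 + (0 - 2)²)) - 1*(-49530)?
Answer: 10310769/208 ≈ 49571.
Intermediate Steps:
G(r) = 41 + r
G(1/(204 + (0 - 2)²)) - 1*(-49530) = (41 + 1/(204 + (0 - 2)²)) - 1*(-49530) = (41 + 1/(204 + (-2)²)) + 49530 = (41 + 1/(204 + 4)) + 49530 = (41 + 1/208) + 49530 = 8529/208 + 49530 = 10310769/208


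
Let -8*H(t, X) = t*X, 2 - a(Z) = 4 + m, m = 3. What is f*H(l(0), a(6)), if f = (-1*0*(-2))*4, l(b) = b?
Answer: 0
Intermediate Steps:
a(Z) = -5 (a(Z) = 2 - (4 + 3) = 2 - 1*7 = 2 - 7 = -5)
H(t, X) = -X*t/8 (H(t, X) = -t*X/8 = -X*t/8)
f = 0 (f = (0*(-2))*4 = 0*4 = 0)
f*H(l(0), a(6)) = 0*(-1/8*(-5)*0) = 0*0 = 0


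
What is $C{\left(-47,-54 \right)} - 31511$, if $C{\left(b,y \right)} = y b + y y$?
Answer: $-26057$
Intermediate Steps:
$C{\left(b,y \right)} = y^{2} + b y$ ($C{\left(b,y \right)} = b y + y^{2} = y^{2} + b y$)
$C{\left(-47,-54 \right)} - 31511 = - 54 \left(-47 - 54\right) - 31511 = \left(-54\right) \left(-101\right) - 31511 = 5454 - 31511 = -26057$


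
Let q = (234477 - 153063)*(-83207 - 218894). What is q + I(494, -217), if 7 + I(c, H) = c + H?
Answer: -24595250544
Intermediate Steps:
I(c, H) = -7 + H + c (I(c, H) = -7 + (c + H) = -7 + (H + c) = -7 + H + c)
q = -24595250814 (q = 81414*(-302101) = -24595250814)
q + I(494, -217) = -24595250814 + (-7 - 217 + 494) = -24595250814 + 270 = -24595250544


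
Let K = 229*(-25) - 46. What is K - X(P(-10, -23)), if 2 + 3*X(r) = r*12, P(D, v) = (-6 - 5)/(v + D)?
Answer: -17315/3 ≈ -5771.7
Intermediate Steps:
P(D, v) = -11/(D + v)
K = -5771 (K = -5725 - 46 = -5771)
X(r) = -⅔ + 4*r (X(r) = -⅔ + (r*12)/3 = -⅔ + (12*r)/3 = -⅔ + 4*r)
K - X(P(-10, -23)) = -5771 - (-⅔ + 4*(-11/(-10 - 23))) = -5771 - (-⅔ + 4*(-11/(-33))) = -5771 - (-⅔ + 4*(-11*(-1/33))) = -5771 - (-⅔ + 4*(⅓)) = -5771 - (-⅔ + 4/3) = -5771 - 1*⅔ = -5771 - ⅔ = -17315/3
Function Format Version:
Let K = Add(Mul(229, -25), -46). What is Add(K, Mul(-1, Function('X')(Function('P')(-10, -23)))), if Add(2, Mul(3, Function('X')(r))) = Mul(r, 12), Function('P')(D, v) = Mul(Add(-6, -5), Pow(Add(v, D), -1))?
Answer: Rational(-17315, 3) ≈ -5771.7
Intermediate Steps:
Function('P')(D, v) = Mul(-11, Pow(Add(D, v), -1))
K = -5771 (K = Add(-5725, -46) = -5771)
Function('X')(r) = Add(Rational(-2, 3), Mul(4, r)) (Function('X')(r) = Add(Rational(-2, 3), Mul(Rational(1, 3), Mul(r, 12))) = Add(Rational(-2, 3), Mul(Rational(1, 3), Mul(12, r))) = Add(Rational(-2, 3), Mul(4, r)))
Add(K, Mul(-1, Function('X')(Function('P')(-10, -23)))) = Add(-5771, Mul(-1, Add(Rational(-2, 3), Mul(4, Mul(-11, Pow(Add(-10, -23), -1)))))) = Add(-5771, Mul(-1, Add(Rational(-2, 3), Mul(4, Mul(-11, Pow(-33, -1)))))) = Add(-5771, Mul(-1, Add(Rational(-2, 3), Mul(4, Mul(-11, Rational(-1, 33)))))) = Add(-5771, Mul(-1, Add(Rational(-2, 3), Mul(4, Rational(1, 3))))) = Add(-5771, Mul(-1, Add(Rational(-2, 3), Rational(4, 3)))) = Add(-5771, Mul(-1, Rational(2, 3))) = Add(-5771, Rational(-2, 3)) = Rational(-17315, 3)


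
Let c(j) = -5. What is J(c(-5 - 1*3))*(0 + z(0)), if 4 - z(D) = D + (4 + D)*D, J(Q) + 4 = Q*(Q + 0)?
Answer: 84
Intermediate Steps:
J(Q) = -4 + Q² (J(Q) = -4 + Q*(Q + 0) = -4 + Q*Q = -4 + Q²)
z(D) = 4 - D - D*(4 + D) (z(D) = 4 - (D + (4 + D)*D) = 4 - (D + D*(4 + D)) = 4 + (-D - D*(4 + D)) = 4 - D - D*(4 + D))
J(c(-5 - 1*3))*(0 + z(0)) = (-4 + (-5)²)*(0 + (4 - 1*0² - 5*0)) = (-4 + 25)*(0 + (4 - 1*0 + 0)) = 21*(0 + (4 + 0 + 0)) = 21*(0 + 4) = 21*4 = 84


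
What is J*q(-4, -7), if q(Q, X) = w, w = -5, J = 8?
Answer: -40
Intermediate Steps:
q(Q, X) = -5
J*q(-4, -7) = 8*(-5) = -40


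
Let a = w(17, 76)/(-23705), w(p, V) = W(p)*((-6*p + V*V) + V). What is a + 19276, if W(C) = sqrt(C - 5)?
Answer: 19276 - 2300*sqrt(3)/4741 ≈ 19275.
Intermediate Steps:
W(C) = sqrt(-5 + C)
w(p, V) = sqrt(-5 + p)*(V + V**2 - 6*p) (w(p, V) = sqrt(-5 + p)*((-6*p + V*V) + V) = sqrt(-5 + p)*((-6*p + V**2) + V) = sqrt(-5 + p)*((V**2 - 6*p) + V) = sqrt(-5 + p)*(V + V**2 - 6*p))
a = -2300*sqrt(3)/4741 (a = (sqrt(-5 + 17)*(76 + 76**2 - 6*17))/(-23705) = (sqrt(12)*(76 + 5776 - 102))*(-1/23705) = ((2*sqrt(3))*5750)*(-1/23705) = (11500*sqrt(3))*(-1/23705) = -2300*sqrt(3)/4741 ≈ -0.84027)
a + 19276 = -2300*sqrt(3)/4741 + 19276 = 19276 - 2300*sqrt(3)/4741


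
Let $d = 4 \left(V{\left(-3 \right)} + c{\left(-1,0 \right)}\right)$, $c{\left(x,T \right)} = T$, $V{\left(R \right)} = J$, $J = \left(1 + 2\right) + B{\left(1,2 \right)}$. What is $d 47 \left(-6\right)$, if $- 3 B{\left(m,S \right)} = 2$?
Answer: $-2632$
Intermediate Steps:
$B{\left(m,S \right)} = - \frac{2}{3}$ ($B{\left(m,S \right)} = \left(- \frac{1}{3}\right) 2 = - \frac{2}{3}$)
$J = \frac{7}{3}$ ($J = \left(1 + 2\right) - \frac{2}{3} = 3 - \frac{2}{3} = \frac{7}{3} \approx 2.3333$)
$V{\left(R \right)} = \frac{7}{3}$
$d = \frac{28}{3}$ ($d = 4 \left(\frac{7}{3} + 0\right) = 4 \cdot \frac{7}{3} = \frac{28}{3} \approx 9.3333$)
$d 47 \left(-6\right) = \frac{28}{3} \cdot 47 \left(-6\right) = \frac{1316}{3} \left(-6\right) = -2632$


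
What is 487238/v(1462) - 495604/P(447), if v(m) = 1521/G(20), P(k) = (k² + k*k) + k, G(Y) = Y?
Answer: 1299261198572/202832955 ≈ 6405.6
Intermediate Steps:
P(k) = k + 2*k² (P(k) = (k² + k²) + k = 2*k² + k = k + 2*k²)
v(m) = 1521/20
487238/v(1462) - 495604/P(447) = 487238/(1521/20) - 495604*1/(447*(1 + 2*447)) = 487238*(20/1521) - 495604*1/(447*(1 + 894)) = 9744760/1521 - 495604/(447*895) = 9744760/1521 - 495604/400065 = 1299261198572/202832955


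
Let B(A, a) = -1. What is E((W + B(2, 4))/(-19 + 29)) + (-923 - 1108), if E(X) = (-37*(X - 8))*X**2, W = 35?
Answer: -7936/125 ≈ -63.488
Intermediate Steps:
E(X) = X**2*(296 - 37*X) (E(X) = (-37*(-8 + X))*X**2 = (296 - 37*X)*X**2 = X**2*(296 - 37*X))
E((W + B(2, 4))/(-19 + 29)) + (-923 - 1108) = 37*((35 - 1)/(-19 + 29))**2*(8 - (35 - 1)/(-19 + 29)) + (-923 - 1108) = 37*(34/10)**2*(8 - 34/10) - 2031 = 37*(34*(1/10))**2*(8 - 34/10) - 2031 = 37*(17/5)**2*(8 - 1*17/5) - 2031 = 37*(289/25)*(8 - 17/5) - 2031 = 37*(289/25)*(23/5) - 2031 = 245939/125 - 2031 = -7936/125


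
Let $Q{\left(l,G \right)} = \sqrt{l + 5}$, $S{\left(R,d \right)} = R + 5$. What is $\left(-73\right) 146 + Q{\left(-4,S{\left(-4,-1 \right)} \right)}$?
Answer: $-10657$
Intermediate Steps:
$S{\left(R,d \right)} = 5 + R$
$Q{\left(l,G \right)} = \sqrt{5 + l}$
$\left(-73\right) 146 + Q{\left(-4,S{\left(-4,-1 \right)} \right)} = \left(-73\right) 146 + \sqrt{5 - 4} = -10658 + \sqrt{1} = -10658 + 1 = -10657$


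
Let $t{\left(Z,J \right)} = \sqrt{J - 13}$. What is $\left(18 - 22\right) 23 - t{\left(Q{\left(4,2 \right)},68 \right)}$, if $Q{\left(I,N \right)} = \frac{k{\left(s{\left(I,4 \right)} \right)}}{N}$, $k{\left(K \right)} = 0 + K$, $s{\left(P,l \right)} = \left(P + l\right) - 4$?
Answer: $-92 - \sqrt{55} \approx -99.416$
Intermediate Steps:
$s{\left(P,l \right)} = -4 + P + l$
$k{\left(K \right)} = K$
$Q{\left(I,N \right)} = \frac{I}{N}$ ($Q{\left(I,N \right)} = \frac{-4 + I + 4}{N} = \frac{I}{N}$)
$t{\left(Z,J \right)} = \sqrt{-13 + J}$
$\left(18 - 22\right) 23 - t{\left(Q{\left(4,2 \right)},68 \right)} = \left(18 - 22\right) 23 - \sqrt{-13 + 68} = \left(-4\right) 23 - \sqrt{55} = -92 - \sqrt{55}$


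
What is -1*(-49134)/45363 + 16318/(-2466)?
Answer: -103178165/18644193 ≈ -5.5341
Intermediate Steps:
-1*(-49134)/45363 + 16318/(-2466) = 49134*(1/45363) + 16318*(-1/2466) = 16378/15121 - 8159/1233 = -103178165/18644193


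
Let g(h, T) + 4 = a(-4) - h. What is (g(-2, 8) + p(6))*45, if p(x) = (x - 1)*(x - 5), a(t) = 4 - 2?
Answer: 225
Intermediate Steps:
a(t) = 2
p(x) = (-1 + x)*(-5 + x)
g(h, T) = -2 - h (g(h, T) = -4 + (2 - h) = -2 - h)
(g(-2, 8) + p(6))*45 = ((-2 - 1*(-2)) + (5 + 6² - 6*6))*45 = ((-2 + 2) + (5 + 36 - 36))*45 = (0 + 5)*45 = 5*45 = 225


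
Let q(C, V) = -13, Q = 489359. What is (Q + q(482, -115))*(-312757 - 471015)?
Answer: -383535693112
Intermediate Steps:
(Q + q(482, -115))*(-312757 - 471015) = (489359 - 13)*(-312757 - 471015) = 489346*(-783772) = -383535693112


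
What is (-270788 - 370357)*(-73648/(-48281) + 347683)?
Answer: -10762616812713795/48281 ≈ -2.2292e+11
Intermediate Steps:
(-270788 - 370357)*(-73648/(-48281) + 347683) = -641145*(-73648*(-1/48281) + 347683) = -641145*(73648/48281 + 347683) = -641145*16786556571/48281 = -10762616812713795/48281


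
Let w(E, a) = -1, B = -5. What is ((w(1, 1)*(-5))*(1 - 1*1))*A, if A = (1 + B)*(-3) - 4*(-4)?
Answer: 0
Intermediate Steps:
A = 28 (A = (1 - 5)*(-3) - 4*(-4) = -4*(-3) + 16 = 12 + 16 = 28)
((w(1, 1)*(-5))*(1 - 1*1))*A = ((-1*(-5))*(1 - 1*1))*28 = (5*(1 - 1))*28 = (5*0)*28 = 0*28 = 0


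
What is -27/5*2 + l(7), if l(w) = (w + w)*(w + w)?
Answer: 926/5 ≈ 185.20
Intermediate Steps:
l(w) = 4*w² (l(w) = (2*w)*(2*w) = 4*w²)
-27/5*2 + l(7) = -27/5*2 + 4*7² = -27*⅕*2 + 4*49 = -27/5*2 + 196 = -54/5 + 196 = 926/5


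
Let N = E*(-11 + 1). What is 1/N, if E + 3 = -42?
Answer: 1/450 ≈ 0.0022222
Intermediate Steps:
E = -45 (E = -3 - 42 = -45)
N = 450 (N = -45*(-11 + 1) = -45*(-10) = 450)
1/N = 1/450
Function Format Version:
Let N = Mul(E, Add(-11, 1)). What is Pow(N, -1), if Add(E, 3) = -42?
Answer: Rational(1, 450) ≈ 0.0022222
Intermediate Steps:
E = -45 (E = Add(-3, -42) = -45)
N = 450 (N = Mul(-45, Add(-11, 1)) = Mul(-45, -10) = 450)
Pow(N, -1) = Pow(450, -1) = Rational(1, 450)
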